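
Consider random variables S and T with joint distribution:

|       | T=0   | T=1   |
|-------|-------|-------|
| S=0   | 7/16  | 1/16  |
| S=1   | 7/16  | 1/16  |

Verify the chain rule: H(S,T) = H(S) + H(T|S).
Left side:
H(S,T) = -[(7/16)·log₂(7/16) + (1/16)·log₂(1/16) + (7/16)·log₂(7/16) + (1/16)·log₂(1/16)]
  = 0.5218 + 0.2500 + 0.5218 + 0.2500
  = 1.5436 bits

Right side:
Marginal P(S) (row sums):
  P(S=0) = 7/16 + 1/16 = 1/2
  P(S=1) = 7/16 + 1/16 = 1/2
H(S) = -[(1/2)·log₂(1/2) + (1/2)·log₂(1/2)]
  = 0.5000 + 0.5000
  = 1.0000 bits
H(T|S) = -Σ P(S,T)·log₂ P(T|S), where P(T|S) = P(S,T) / P(S)
  (S=0,T=0): P(T|S) = (7/16)/(1/2) = 7/8;  -(7/16)·log₂(7/8) = 0.0843
  (S=0,T=1): P(T|S) = (1/16)/(1/2) = 1/8;  -(1/16)·log₂(1/8) = 0.1875
  (S=1,T=0): P(T|S) = (7/16)/(1/2) = 7/8;  -(7/16)·log₂(7/8) = 0.0843
  (S=1,T=1): P(T|S) = (1/16)/(1/2) = 1/8;  -(1/16)·log₂(1/8) = 0.1875
H(T|S) = 0.0843 + 0.1875 + 0.0843 + 0.1875
  = 0.5436 bits
H(S) + H(T|S) = 1.0000 + 0.5436 = 1.5436 bits

Both sides equal 1.5436 bits, so the chain rule holds ✓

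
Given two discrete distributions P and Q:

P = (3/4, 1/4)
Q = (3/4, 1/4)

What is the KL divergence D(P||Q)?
D(P||Q) = Σ P(i) log₂(P(i)/Q(i))
  i=0: (3/4) × log₂((3/4)/(3/4)) = (3/4) × log₂(1) = 0.0000
  i=1: (1/4) × log₂((1/4)/(1/4)) = (1/4) × log₂(1) = 0.0000
D(P||Q) = 0.0000 + 0.0000
  = 0.0000 bits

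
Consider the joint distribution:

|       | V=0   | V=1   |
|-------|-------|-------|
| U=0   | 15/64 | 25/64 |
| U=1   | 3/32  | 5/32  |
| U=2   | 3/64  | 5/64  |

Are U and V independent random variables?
Marginal P(U) (row sums):
  P(U=0) = 15/64 + 25/64 = 5/8
  P(U=1) = 3/32 + 5/32 = 1/4
  P(U=2) = 3/64 + 5/64 = 1/8
Marginal P(V) (column sums):
  P(V=0) = 15/64 + 3/32 + 3/64 = 3/8
  P(V=1) = 25/64 + 5/32 + 5/64 = 5/8

U and V are independent iff P(U=i,V=j) = P(U=i)·P(V=j) for every cell.
  P(U=0)·P(V=0) = 5/8 × 3/8 = 15/64 = P(U=0,V=0) ✓
  P(U=0)·P(V=1) = 5/8 × 5/8 = 25/64 = P(U=0,V=1) ✓
  P(U=1)·P(V=0) = 1/4 × 3/8 = 3/32 = P(U=1,V=0) ✓
  P(U=1)·P(V=1) = 1/4 × 5/8 = 5/32 = P(U=1,V=1) ✓
  P(U=2)·P(V=0) = 1/8 × 3/8 = 3/64 = P(U=2,V=0) ✓
  P(U=2)·P(V=1) = 1/8 × 5/8 = 5/64 = P(U=2,V=1) ✓

Yes, U and V are independent: every cell factors, so I(U;V) = 0 bits.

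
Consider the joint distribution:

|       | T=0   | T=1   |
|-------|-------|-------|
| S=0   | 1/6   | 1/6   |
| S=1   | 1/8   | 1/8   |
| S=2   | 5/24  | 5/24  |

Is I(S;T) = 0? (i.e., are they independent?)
Marginal P(S) (row sums):
  P(S=0) = 1/6 + 1/6 = 1/3
  P(S=1) = 1/8 + 1/8 = 1/4
  P(S=2) = 5/24 + 5/24 = 5/12
Marginal P(T) (column sums):
  P(T=0) = 1/6 + 1/8 + 5/24 = 1/2
  P(T=1) = 1/6 + 1/8 + 5/24 = 1/2

S and T are independent iff P(S=i,T=j) = P(S=i)·P(T=j) for every cell.
  P(S=0)·P(T=0) = 1/3 × 1/2 = 1/6 = P(S=0,T=0) ✓
  P(S=0)·P(T=1) = 1/3 × 1/2 = 1/6 = P(S=0,T=1) ✓
  P(S=1)·P(T=0) = 1/4 × 1/2 = 1/8 = P(S=1,T=0) ✓
  P(S=1)·P(T=1) = 1/4 × 1/2 = 1/8 = P(S=1,T=1) ✓
  P(S=2)·P(T=0) = 5/12 × 1/2 = 5/24 = P(S=2,T=0) ✓
  P(S=2)·P(T=1) = 5/12 × 1/2 = 5/24 = P(S=2,T=1) ✓

Yes, S and T are independent: every cell factors, so I(S;T) = 0 bits.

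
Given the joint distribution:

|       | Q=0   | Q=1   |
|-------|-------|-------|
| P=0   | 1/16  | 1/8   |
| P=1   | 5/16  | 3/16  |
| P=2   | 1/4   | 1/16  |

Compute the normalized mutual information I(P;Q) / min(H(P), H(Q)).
Marginal P(P) (row sums):
  P(P=0) = 1/16 + 1/8 = 3/16
  P(P=1) = 5/16 + 3/16 = 1/2
  P(P=2) = 1/4 + 1/16 = 5/16
Marginal P(Q) (column sums):
  P(Q=0) = 1/16 + 5/16 + 1/4 = 5/8
  P(Q=1) = 1/8 + 3/16 + 1/16 = 3/8

H(P) = -[(3/16)·log₂(3/16) + (1/2)·log₂(1/2) + (5/16)·log₂(5/16)]
  = 0.4528 + 0.5000 + 0.5244
  = 1.4772 bits
H(Q) = -[(5/8)·log₂(5/8) + (3/8)·log₂(3/8)]
  = 0.4238 + 0.5306
  = 0.9544 bits
H(P,Q) = -[(1/16)·log₂(1/16) + (1/8)·log₂(1/8) + (5/16)·log₂(5/16) + (3/16)·log₂(3/16) + (1/4)·log₂(1/4) + (1/16)·log₂(1/16)]
  = 0.2500 + 0.3750 + 0.5244 + 0.4528 + 0.5000 + 0.2500
  = 2.3522 bits

I(P;Q) = H(P) + H(Q) - H(P,Q)
  = 1.4772 + 0.9544 - 2.3522
  = 0.0794 bits

min(H(P), H(Q)) = min(1.4772, 0.9544) = 0.9544 bits
Normalized MI = 0.0794 / 0.9544 = 0.0832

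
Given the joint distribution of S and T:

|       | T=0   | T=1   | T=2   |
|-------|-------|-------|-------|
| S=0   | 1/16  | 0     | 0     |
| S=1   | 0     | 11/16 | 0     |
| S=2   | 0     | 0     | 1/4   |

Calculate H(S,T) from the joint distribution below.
H(S,T) = -Σ P(S,T) log₂ P(S,T), summed over the non-zero cells:
H(S,T) = -[(1/16)·log₂(1/16) + (11/16)·log₂(11/16) + (1/4)·log₂(1/4)]
  = 0.2500 + 0.3716 + 0.5000
  = 1.1216 bits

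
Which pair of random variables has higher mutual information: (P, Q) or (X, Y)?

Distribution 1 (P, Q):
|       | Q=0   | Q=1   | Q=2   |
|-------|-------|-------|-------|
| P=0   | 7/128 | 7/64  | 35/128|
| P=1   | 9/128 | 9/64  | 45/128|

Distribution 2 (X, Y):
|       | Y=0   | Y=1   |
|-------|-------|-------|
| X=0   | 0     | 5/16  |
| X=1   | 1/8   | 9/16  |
Distribution 1 (P, Q):
Marginal P(P) (row sums):
  P(P=0) = 7/128 + 7/64 + 35/128 = 7/16
  P(P=1) = 9/128 + 9/64 + 45/128 = 9/16
Marginal P(Q) (column sums):
  P(Q=0) = 7/128 + 9/128 = 1/8
  P(Q=1) = 7/64 + 9/64 = 1/4
  P(Q=2) = 35/128 + 45/128 = 5/8

H(P) = -[(7/16)·log₂(7/16) + (9/16)·log₂(9/16)]
  = 0.5218 + 0.4669
  = 0.9887 bits
H(Q) = -[(1/8)·log₂(1/8) + (1/4)·log₂(1/4) + (5/8)·log₂(5/8)]
  = 0.3750 + 0.5000 + 0.4238
  = 1.2988 bits
H(P,Q) = -[(7/128)·log₂(7/128) + (7/64)·log₂(7/64) + (35/128)·log₂(35/128) + (9/128)·log₂(9/128) + (9/64)·log₂(9/64) + (45/128)·log₂(45/128)]
  = 0.2293 + 0.3492 + 0.5115 + 0.2693 + 0.3980 + 0.5302
  = 2.2875 bits

I(P;Q) = H(P) + H(Q) - H(P,Q)
  = 0.9887 + 1.2988 - 2.2875
  = 0.0000 bits

Distribution 2 (X, Y):
Marginal P(X) (row sums):
  P(X=0) = 0 + 5/16 = 5/16
  P(X=1) = 1/8 + 9/16 = 11/16
Marginal P(Y) (column sums):
  P(Y=0) = 0 + 1/8 = 1/8
  P(Y=1) = 5/16 + 9/16 = 7/8

H(X) = -[(5/16)·log₂(5/16) + (11/16)·log₂(11/16)]
  = 0.5244 + 0.3716
  = 0.8960 bits
H(Y) = -[(1/8)·log₂(1/8) + (7/8)·log₂(7/8)]
  = 0.3750 + 0.1686
  = 0.5436 bits
H(X,Y) = -[(5/16)·log₂(5/16) + (1/8)·log₂(1/8) + (9/16)·log₂(9/16)]
  = 0.5244 + 0.3750 + 0.4669
  = 1.3663 bits

I(X;Y) = H(X) + H(Y) - H(X,Y)
  = 0.8960 + 0.5436 - 1.3663
  = 0.0733 bits

I(X;Y) = 0.0733 bits > I(P;Q) = 0.0000 bits, so (X, Y) has the higher mutual information (stronger dependence).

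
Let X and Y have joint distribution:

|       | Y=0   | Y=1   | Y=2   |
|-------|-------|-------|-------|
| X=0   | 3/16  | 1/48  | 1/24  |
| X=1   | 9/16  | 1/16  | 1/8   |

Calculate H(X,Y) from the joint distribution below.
H(X,Y) = -Σ P(X,Y) log₂ P(X,Y), summed over the non-zero cells:
H(X,Y) = -[(3/16)·log₂(3/16) + (1/48)·log₂(1/48) + (1/24)·log₂(1/24) + (9/16)·log₂(9/16) + (1/16)·log₂(1/16) + (1/8)·log₂(1/8)]
  = 0.4528 + 0.1164 + 0.1910 + 0.4669 + 0.2500 + 0.3750
  = 1.8521 bits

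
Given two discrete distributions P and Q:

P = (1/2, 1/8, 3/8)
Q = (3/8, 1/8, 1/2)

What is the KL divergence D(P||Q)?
D(P||Q) = Σ P(i) log₂(P(i)/Q(i))
  i=0: (1/2) × log₂((1/2)/(3/8)) = (1/2) × log₂(4/3) = 0.2075
  i=1: (1/8) × log₂((1/8)/(1/8)) = (1/8) × log₂(1) = 0.0000
  i=2: (3/8) × log₂((3/8)/(1/2)) = (3/8) × log₂(3/4) = -0.1556
D(P||Q) = 0.2075 + 0.0000 - 0.1556
  = 0.0519 bits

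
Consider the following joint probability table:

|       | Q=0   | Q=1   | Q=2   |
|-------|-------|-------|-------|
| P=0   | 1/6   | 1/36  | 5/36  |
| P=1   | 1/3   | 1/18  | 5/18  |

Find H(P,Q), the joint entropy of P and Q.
H(P,Q) = -Σ P(P,Q) log₂ P(P,Q), summed over the non-zero cells:
H(P,Q) = -[(1/6)·log₂(1/6) + (1/36)·log₂(1/36) + (5/36)·log₂(5/36) + (1/3)·log₂(1/3) + (1/18)·log₂(1/18) + (5/18)·log₂(5/18)]
  = 0.4308 + 0.1436 + 0.3956 + 0.5283 + 0.2317 + 0.5133
  = 2.2433 bits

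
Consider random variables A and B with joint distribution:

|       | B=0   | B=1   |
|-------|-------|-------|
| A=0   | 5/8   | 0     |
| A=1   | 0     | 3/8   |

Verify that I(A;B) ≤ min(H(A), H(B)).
Marginal P(A) (row sums):
  P(A=0) = 5/8 + 0 = 5/8
  P(A=1) = 0 + 3/8 = 3/8
Marginal P(B) (column sums):
  P(B=0) = 5/8 + 0 = 5/8
  P(B=1) = 0 + 3/8 = 3/8

H(A) = -[(5/8)·log₂(5/8) + (3/8)·log₂(3/8)]
  = 0.4238 + 0.5306
  = 0.9544 bits
H(B) = -[(5/8)·log₂(5/8) + (3/8)·log₂(3/8)]
  = 0.4238 + 0.5306
  = 0.9544 bits
H(A,B) = -[(5/8)·log₂(5/8) + (3/8)·log₂(3/8)]
  = 0.4238 + 0.5306
  = 0.9544 bits

I(A;B) = H(A) + H(B) - H(A,B)
  = 0.9544 + 0.9544 - 0.9544
  = 0.9544 bits

min(H(A), H(B)) = min(0.9544, 0.9544) = 0.9544 bits
Since 0.9544 ≤ 0.9544, the bound is satisfied ✓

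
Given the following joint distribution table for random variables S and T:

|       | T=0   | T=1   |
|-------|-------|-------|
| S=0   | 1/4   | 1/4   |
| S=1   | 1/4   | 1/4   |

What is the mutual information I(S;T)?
Marginal P(S) (row sums):
  P(S=0) = 1/4 + 1/4 = 1/2
  P(S=1) = 1/4 + 1/4 = 1/2
Marginal P(T) (column sums):
  P(T=0) = 1/4 + 1/4 = 1/2
  P(T=1) = 1/4 + 1/4 = 1/2

H(S) = -[(1/2)·log₂(1/2) + (1/2)·log₂(1/2)]
  = 0.5000 + 0.5000
  = 1.0000 bits
H(T) = -[(1/2)·log₂(1/2) + (1/2)·log₂(1/2)]
  = 0.5000 + 0.5000
  = 1.0000 bits
H(S,T) = -[(1/4)·log₂(1/4) + (1/4)·log₂(1/4) + (1/4)·log₂(1/4) + (1/4)·log₂(1/4)]
  = 0.5000 + 0.5000 + 0.5000 + 0.5000
  = 2.0000 bits

I(S;T) = H(S) + H(T) - H(S,T)
  = 1.0000 + 1.0000 - 2.0000
  = 0.0000 bits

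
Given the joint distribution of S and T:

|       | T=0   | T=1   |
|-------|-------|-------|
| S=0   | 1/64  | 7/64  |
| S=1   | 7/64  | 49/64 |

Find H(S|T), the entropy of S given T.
Marginal P(T) (column sums):
  P(T=0) = 1/64 + 7/64 = 1/8
  P(T=1) = 7/64 + 49/64 = 7/8

H(S|T) = -Σ P(S,T)·log₂ P(S|T), where P(S|T) = P(S,T) / P(T)
  (S=0,T=0): P(S|T) = (1/64)/(1/8) = 1/8;  -(1/64)·log₂(1/8) = 0.0469
  (S=0,T=1): P(S|T) = (7/64)/(7/8) = 1/8;  -(7/64)·log₂(1/8) = 0.3281
  (S=1,T=0): P(S|T) = (7/64)/(1/8) = 7/8;  -(7/64)·log₂(7/8) = 0.0211
  (S=1,T=1): P(S|T) = (49/64)/(7/8) = 7/8;  -(49/64)·log₂(7/8) = 0.1475
H(S|T) = 0.0469 + 0.3281 + 0.0211 + 0.1475
  = 0.5436 bits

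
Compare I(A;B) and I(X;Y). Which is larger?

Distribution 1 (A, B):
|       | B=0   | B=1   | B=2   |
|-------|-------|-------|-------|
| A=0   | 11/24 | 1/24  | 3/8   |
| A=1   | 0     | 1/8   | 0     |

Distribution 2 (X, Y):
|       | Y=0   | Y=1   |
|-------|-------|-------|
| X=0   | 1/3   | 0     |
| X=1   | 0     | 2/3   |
Distribution 1 (A, B):
Marginal P(A) (row sums):
  P(A=0) = 11/24 + 1/24 + 3/8 = 7/8
  P(A=1) = 0 + 1/8 + 0 = 1/8
Marginal P(B) (column sums):
  P(B=0) = 11/24 + 0 = 11/24
  P(B=1) = 1/24 + 1/8 = 1/6
  P(B=2) = 3/8 + 0 = 3/8

H(A) = -[(7/8)·log₂(7/8) + (1/8)·log₂(1/8)]
  = 0.1686 + 0.3750
  = 0.5436 bits
H(B) = -[(11/24)·log₂(11/24) + (1/6)·log₂(1/6) + (3/8)·log₂(3/8)]
  = 0.5159 + 0.4308 + 0.5306
  = 1.4773 bits
H(A,B) = -[(11/24)·log₂(11/24) + (1/24)·log₂(1/24) + (3/8)·log₂(3/8) + (1/8)·log₂(1/8)]
  = 0.5159 + 0.1910 + 0.5306 + 0.3750
  = 1.6125 bits

I(A;B) = H(A) + H(B) - H(A,B)
  = 0.5436 + 1.4773 - 1.6125
  = 0.4084 bits

Distribution 2 (X, Y):
Marginal P(X) (row sums):
  P(X=0) = 1/3 + 0 = 1/3
  P(X=1) = 0 + 2/3 = 2/3
Marginal P(Y) (column sums):
  P(Y=0) = 1/3 + 0 = 1/3
  P(Y=1) = 0 + 2/3 = 2/3

H(X) = -[(1/3)·log₂(1/3) + (2/3)·log₂(2/3)]
  = 0.5283 + 0.3900
  = 0.9183 bits
H(Y) = -[(1/3)·log₂(1/3) + (2/3)·log₂(2/3)]
  = 0.5283 + 0.3900
  = 0.9183 bits
H(X,Y) = -[(1/3)·log₂(1/3) + (2/3)·log₂(2/3)]
  = 0.5283 + 0.3900
  = 0.9183 bits

I(X;Y) = H(X) + H(Y) - H(X,Y)
  = 0.9183 + 0.9183 - 0.9183
  = 0.9183 bits

I(X;Y) = 0.9183 bits > I(A;B) = 0.4084 bits, so (X, Y) has the higher mutual information (stronger dependence).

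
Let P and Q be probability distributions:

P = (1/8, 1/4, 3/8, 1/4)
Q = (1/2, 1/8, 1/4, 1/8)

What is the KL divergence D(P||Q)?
D(P||Q) = Σ P(i) log₂(P(i)/Q(i))
  i=0: (1/8) × log₂((1/8)/(1/2)) = (1/8) × log₂(1/4) = -0.2500
  i=1: (1/4) × log₂((1/4)/(1/8)) = (1/4) × log₂(2) = 0.2500
  i=2: (3/8) × log₂((3/8)/(1/4)) = (3/8) × log₂(3/2) = 0.2194
  i=3: (1/4) × log₂((1/4)/(1/8)) = (1/4) × log₂(2) = 0.2500
D(P||Q) = -0.2500 + 0.2500 + 0.2194 + 0.2500
  = 0.4694 bits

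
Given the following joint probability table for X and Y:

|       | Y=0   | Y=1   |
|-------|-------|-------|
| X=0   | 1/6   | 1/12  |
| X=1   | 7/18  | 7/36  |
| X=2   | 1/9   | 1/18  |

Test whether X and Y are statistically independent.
Marginal P(X) (row sums):
  P(X=0) = 1/6 + 1/12 = 1/4
  P(X=1) = 7/18 + 7/36 = 7/12
  P(X=2) = 1/9 + 1/18 = 1/6
Marginal P(Y) (column sums):
  P(Y=0) = 1/6 + 7/18 + 1/9 = 2/3
  P(Y=1) = 1/12 + 7/36 + 1/18 = 1/3

X and Y are independent iff P(X=i,Y=j) = P(X=i)·P(Y=j) for every cell.
  P(X=0)·P(Y=0) = 1/4 × 2/3 = 1/6 = P(X=0,Y=0) ✓
  P(X=0)·P(Y=1) = 1/4 × 1/3 = 1/12 = P(X=0,Y=1) ✓
  P(X=1)·P(Y=0) = 7/12 × 2/3 = 7/18 = P(X=1,Y=0) ✓
  P(X=1)·P(Y=1) = 7/12 × 1/3 = 7/36 = P(X=1,Y=1) ✓
  P(X=2)·P(Y=0) = 1/6 × 2/3 = 1/9 = P(X=2,Y=0) ✓
  P(X=2)·P(Y=1) = 1/6 × 1/3 = 1/18 = P(X=2,Y=1) ✓

Yes, X and Y are independent: every cell factors, so I(X;Y) = 0 bits.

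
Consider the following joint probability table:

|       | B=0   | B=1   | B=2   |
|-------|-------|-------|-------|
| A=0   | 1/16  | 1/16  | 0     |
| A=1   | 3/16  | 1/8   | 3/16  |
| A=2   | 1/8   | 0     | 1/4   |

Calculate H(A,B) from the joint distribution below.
H(A,B) = -Σ P(A,B) log₂ P(A,B), summed over the non-zero cells:
H(A,B) = -[(1/16)·log₂(1/16) + (1/16)·log₂(1/16) + (3/16)·log₂(3/16) + (1/8)·log₂(1/8) + (3/16)·log₂(3/16) + (1/8)·log₂(1/8) + (1/4)·log₂(1/4)]
  = 0.2500 + 0.2500 + 0.4528 + 0.3750 + 0.4528 + 0.3750 + 0.5000
  = 2.6556 bits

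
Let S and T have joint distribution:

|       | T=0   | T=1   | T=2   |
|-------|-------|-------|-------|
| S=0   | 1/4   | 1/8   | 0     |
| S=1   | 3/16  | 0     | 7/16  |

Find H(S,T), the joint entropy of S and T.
H(S,T) = -Σ P(S,T) log₂ P(S,T), summed over the non-zero cells:
H(S,T) = -[(1/4)·log₂(1/4) + (1/8)·log₂(1/8) + (3/16)·log₂(3/16) + (7/16)·log₂(7/16)]
  = 0.5000 + 0.3750 + 0.4528 + 0.5218
  = 1.8496 bits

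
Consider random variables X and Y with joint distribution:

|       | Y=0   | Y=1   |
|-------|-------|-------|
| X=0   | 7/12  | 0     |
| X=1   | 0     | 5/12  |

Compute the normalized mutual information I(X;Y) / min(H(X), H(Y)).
Marginal P(X) (row sums):
  P(X=0) = 7/12 + 0 = 7/12
  P(X=1) = 0 + 5/12 = 5/12
Marginal P(Y) (column sums):
  P(Y=0) = 7/12 + 0 = 7/12
  P(Y=1) = 0 + 5/12 = 5/12

H(X) = -[(7/12)·log₂(7/12) + (5/12)·log₂(5/12)]
  = 0.4536 + 0.5263
  = 0.9799 bits
H(Y) = -[(7/12)·log₂(7/12) + (5/12)·log₂(5/12)]
  = 0.4536 + 0.5263
  = 0.9799 bits
H(X,Y) = -[(7/12)·log₂(7/12) + (5/12)·log₂(5/12)]
  = 0.4536 + 0.5263
  = 0.9799 bits

I(X;Y) = H(X) + H(Y) - H(X,Y)
  = 0.9799 + 0.9799 - 0.9799
  = 0.9799 bits

min(H(X), H(Y)) = min(0.9799, 0.9799) = 0.9799 bits
Normalized MI = 0.9799 / 0.9799 = 1.0000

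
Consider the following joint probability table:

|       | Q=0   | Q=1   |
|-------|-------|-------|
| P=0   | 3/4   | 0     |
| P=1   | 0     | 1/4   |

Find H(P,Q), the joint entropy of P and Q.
H(P,Q) = -Σ P(P,Q) log₂ P(P,Q), summed over the non-zero cells:
H(P,Q) = -[(3/4)·log₂(3/4) + (1/4)·log₂(1/4)]
  = 0.3113 + 0.5000
  = 0.8113 bits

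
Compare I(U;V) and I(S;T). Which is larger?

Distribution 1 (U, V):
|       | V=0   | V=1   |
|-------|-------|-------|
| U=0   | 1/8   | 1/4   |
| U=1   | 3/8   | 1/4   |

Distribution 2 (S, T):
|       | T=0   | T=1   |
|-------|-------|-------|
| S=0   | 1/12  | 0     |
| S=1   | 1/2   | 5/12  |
Distribution 1 (U, V):
Marginal P(U) (row sums):
  P(U=0) = 1/8 + 1/4 = 3/8
  P(U=1) = 3/8 + 1/4 = 5/8
Marginal P(V) (column sums):
  P(V=0) = 1/8 + 3/8 = 1/2
  P(V=1) = 1/4 + 1/4 = 1/2

H(U) = -[(3/8)·log₂(3/8) + (5/8)·log₂(5/8)]
  = 0.5306 + 0.4238
  = 0.9544 bits
H(V) = -[(1/2)·log₂(1/2) + (1/2)·log₂(1/2)]
  = 0.5000 + 0.5000
  = 1.0000 bits
H(U,V) = -[(1/8)·log₂(1/8) + (1/4)·log₂(1/4) + (3/8)·log₂(3/8) + (1/4)·log₂(1/4)]
  = 0.3750 + 0.5000 + 0.5306 + 0.5000
  = 1.9056 bits

I(U;V) = H(U) + H(V) - H(U,V)
  = 0.9544 + 1.0000 - 1.9056
  = 0.0488 bits

Distribution 2 (S, T):
Marginal P(S) (row sums):
  P(S=0) = 1/12 + 0 = 1/12
  P(S=1) = 1/2 + 5/12 = 11/12
Marginal P(T) (column sums):
  P(T=0) = 1/12 + 1/2 = 7/12
  P(T=1) = 0 + 5/12 = 5/12

H(S) = -[(1/12)·log₂(1/12) + (11/12)·log₂(11/12)]
  = 0.2987 + 0.1151
  = 0.4138 bits
H(T) = -[(7/12)·log₂(7/12) + (5/12)·log₂(5/12)]
  = 0.4536 + 0.5263
  = 0.9799 bits
H(S,T) = -[(1/12)·log₂(1/12) + (1/2)·log₂(1/2) + (5/12)·log₂(5/12)]
  = 0.2987 + 0.5000 + 0.5263
  = 1.3250 bits

I(S;T) = H(S) + H(T) - H(S,T)
  = 0.4138 + 0.9799 - 1.3250
  = 0.0687 bits

I(S;T) = 0.0687 bits > I(U;V) = 0.0488 bits, so (S, T) has the higher mutual information (stronger dependence).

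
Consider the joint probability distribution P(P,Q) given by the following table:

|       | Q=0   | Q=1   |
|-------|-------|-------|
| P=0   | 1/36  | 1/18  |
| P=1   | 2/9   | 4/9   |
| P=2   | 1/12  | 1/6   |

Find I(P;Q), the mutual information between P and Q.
Marginal P(P) (row sums):
  P(P=0) = 1/36 + 1/18 = 1/12
  P(P=1) = 2/9 + 4/9 = 2/3
  P(P=2) = 1/12 + 1/6 = 1/4
Marginal P(Q) (column sums):
  P(Q=0) = 1/36 + 2/9 + 1/12 = 1/3
  P(Q=1) = 1/18 + 4/9 + 1/6 = 2/3

H(P) = -[(1/12)·log₂(1/12) + (2/3)·log₂(2/3) + (1/4)·log₂(1/4)]
  = 0.2987 + 0.3900 + 0.5000
  = 1.1887 bits
H(Q) = -[(1/3)·log₂(1/3) + (2/3)·log₂(2/3)]
  = 0.5283 + 0.3900
  = 0.9183 bits
H(P,Q) = -[(1/36)·log₂(1/36) + (1/18)·log₂(1/18) + (2/9)·log₂(2/9) + (4/9)·log₂(4/9) + (1/12)·log₂(1/12) + (1/6)·log₂(1/6)]
  = 0.1436 + 0.2317 + 0.4822 + 0.5200 + 0.2987 + 0.4308
  = 2.1070 bits

I(P;Q) = H(P) + H(Q) - H(P,Q)
  = 1.1887 + 0.9183 - 2.1070
  = 0.0000 bits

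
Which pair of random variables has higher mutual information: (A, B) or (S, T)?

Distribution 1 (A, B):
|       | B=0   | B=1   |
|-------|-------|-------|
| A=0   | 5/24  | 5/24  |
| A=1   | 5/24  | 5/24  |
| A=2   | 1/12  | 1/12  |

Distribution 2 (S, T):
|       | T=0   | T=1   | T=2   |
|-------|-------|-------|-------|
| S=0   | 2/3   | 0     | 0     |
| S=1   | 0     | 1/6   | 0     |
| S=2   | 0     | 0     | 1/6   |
Distribution 1 (A, B):
Marginal P(A) (row sums):
  P(A=0) = 5/24 + 5/24 = 5/12
  P(A=1) = 5/24 + 5/24 = 5/12
  P(A=2) = 1/12 + 1/12 = 1/6
Marginal P(B) (column sums):
  P(B=0) = 5/24 + 5/24 + 1/12 = 1/2
  P(B=1) = 5/24 + 5/24 + 1/12 = 1/2

H(A) = -[(5/12)·log₂(5/12) + (5/12)·log₂(5/12) + (1/6)·log₂(1/6)]
  = 0.5263 + 0.5263 + 0.4308
  = 1.4834 bits
H(B) = -[(1/2)·log₂(1/2) + (1/2)·log₂(1/2)]
  = 0.5000 + 0.5000
  = 1.0000 bits
H(A,B) = -[(5/24)·log₂(5/24) + (5/24)·log₂(5/24) + (5/24)·log₂(5/24) + (5/24)·log₂(5/24) + (1/12)·log₂(1/12) + (1/12)·log₂(1/12)]
  = 0.4715 + 0.4715 + 0.4715 + 0.4715 + 0.2987 + 0.2987
  = 2.4834 bits

I(A;B) = H(A) + H(B) - H(A,B)
  = 1.4834 + 1.0000 - 2.4834
  = 0.0000 bits

Distribution 2 (S, T):
Marginal P(S) (row sums):
  P(S=0) = 2/3 + 0 + 0 = 2/3
  P(S=1) = 0 + 1/6 + 0 = 1/6
  P(S=2) = 0 + 0 + 1/6 = 1/6
Marginal P(T) (column sums):
  P(T=0) = 2/3 + 0 + 0 = 2/3
  P(T=1) = 0 + 1/6 + 0 = 1/6
  P(T=2) = 0 + 0 + 1/6 = 1/6

H(S) = -[(2/3)·log₂(2/3) + (1/6)·log₂(1/6) + (1/6)·log₂(1/6)]
  = 0.3900 + 0.4308 + 0.4308
  = 1.2516 bits
H(T) = -[(2/3)·log₂(2/3) + (1/6)·log₂(1/6) + (1/6)·log₂(1/6)]
  = 0.3900 + 0.4308 + 0.4308
  = 1.2516 bits
H(S,T) = -[(2/3)·log₂(2/3) + (1/6)·log₂(1/6) + (1/6)·log₂(1/6)]
  = 0.3900 + 0.4308 + 0.4308
  = 1.2516 bits

I(S;T) = H(S) + H(T) - H(S,T)
  = 1.2516 + 1.2516 - 1.2516
  = 1.2516 bits

I(S;T) = 1.2516 bits > I(A;B) = 0.0000 bits, so (S, T) has the higher mutual information (stronger dependence).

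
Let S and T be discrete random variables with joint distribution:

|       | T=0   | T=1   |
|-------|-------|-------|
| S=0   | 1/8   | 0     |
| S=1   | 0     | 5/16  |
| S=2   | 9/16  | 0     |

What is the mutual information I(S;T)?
Marginal P(S) (row sums):
  P(S=0) = 1/8 + 0 = 1/8
  P(S=1) = 0 + 5/16 = 5/16
  P(S=2) = 9/16 + 0 = 9/16
Marginal P(T) (column sums):
  P(T=0) = 1/8 + 0 + 9/16 = 11/16
  P(T=1) = 0 + 5/16 + 0 = 5/16

H(S) = -[(1/8)·log₂(1/8) + (5/16)·log₂(5/16) + (9/16)·log₂(9/16)]
  = 0.3750 + 0.5244 + 0.4669
  = 1.3663 bits
H(T) = -[(11/16)·log₂(11/16) + (5/16)·log₂(5/16)]
  = 0.3716 + 0.5244
  = 0.8960 bits
H(S,T) = -[(1/8)·log₂(1/8) + (5/16)·log₂(5/16) + (9/16)·log₂(9/16)]
  = 0.3750 + 0.5244 + 0.4669
  = 1.3663 bits

I(S;T) = H(S) + H(T) - H(S,T)
  = 1.3663 + 0.8960 - 1.3663
  = 0.8960 bits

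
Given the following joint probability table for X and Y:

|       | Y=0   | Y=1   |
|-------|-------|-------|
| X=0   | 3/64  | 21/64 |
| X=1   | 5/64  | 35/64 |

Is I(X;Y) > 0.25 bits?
Marginal P(X) (row sums):
  P(X=0) = 3/64 + 21/64 = 3/8
  P(X=1) = 5/64 + 35/64 = 5/8
Marginal P(Y) (column sums):
  P(Y=0) = 3/64 + 5/64 = 1/8
  P(Y=1) = 21/64 + 35/64 = 7/8

H(X) = -[(3/8)·log₂(3/8) + (5/8)·log₂(5/8)]
  = 0.5306 + 0.4238
  = 0.9544 bits
H(Y) = -[(1/8)·log₂(1/8) + (7/8)·log₂(7/8)]
  = 0.3750 + 0.1686
  = 0.5436 bits
H(X,Y) = -[(3/64)·log₂(3/64) + (21/64)·log₂(21/64) + (5/64)·log₂(5/64) + (35/64)·log₂(35/64)]
  = 0.2070 + 0.5275 + 0.2873 + 0.4762
  = 1.4980 bits

I(X;Y) = H(X) + H(Y) - H(X,Y)
  = 0.9544 + 0.5436 - 1.4980
  = 0.0000 bits

No. I(X;Y) = 0.0000 bits, which is ≤ 0.25 bits.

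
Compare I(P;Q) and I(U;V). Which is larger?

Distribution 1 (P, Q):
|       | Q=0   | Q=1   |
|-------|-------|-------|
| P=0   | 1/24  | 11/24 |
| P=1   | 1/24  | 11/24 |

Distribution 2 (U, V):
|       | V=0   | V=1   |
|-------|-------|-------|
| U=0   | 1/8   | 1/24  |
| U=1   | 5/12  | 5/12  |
Distribution 1 (P, Q):
Marginal P(P) (row sums):
  P(P=0) = 1/24 + 11/24 = 1/2
  P(P=1) = 1/24 + 11/24 = 1/2
Marginal P(Q) (column sums):
  P(Q=0) = 1/24 + 1/24 = 1/12
  P(Q=1) = 11/24 + 11/24 = 11/12

H(P) = -[(1/2)·log₂(1/2) + (1/2)·log₂(1/2)]
  = 0.5000 + 0.5000
  = 1.0000 bits
H(Q) = -[(1/12)·log₂(1/12) + (11/12)·log₂(11/12)]
  = 0.2987 + 0.1151
  = 0.4138 bits
H(P,Q) = -[(1/24)·log₂(1/24) + (11/24)·log₂(11/24) + (1/24)·log₂(1/24) + (11/24)·log₂(11/24)]
  = 0.1910 + 0.5159 + 0.1910 + 0.5159
  = 1.4138 bits

I(P;Q) = H(P) + H(Q) - H(P,Q)
  = 1.0000 + 0.4138 - 1.4138
  = 0.0000 bits

Distribution 2 (U, V):
Marginal P(U) (row sums):
  P(U=0) = 1/8 + 1/24 = 1/6
  P(U=1) = 5/12 + 5/12 = 5/6
Marginal P(V) (column sums):
  P(V=0) = 1/8 + 5/12 = 13/24
  P(V=1) = 1/24 + 5/12 = 11/24

H(U) = -[(1/6)·log₂(1/6) + (5/6)·log₂(5/6)]
  = 0.4308 + 0.2192
  = 0.6500 bits
H(V) = -[(13/24)·log₂(13/24) + (11/24)·log₂(11/24)]
  = 0.4791 + 0.5159
  = 0.9950 bits
H(U,V) = -[(1/8)·log₂(1/8) + (1/24)·log₂(1/24) + (5/12)·log₂(5/12) + (5/12)·log₂(5/12)]
  = 0.3750 + 0.1910 + 0.5263 + 0.5263
  = 1.6186 bits

I(U;V) = H(U) + H(V) - H(U,V)
  = 0.6500 + 0.9950 - 1.6186
  = 0.0264 bits

I(U;V) = 0.0264 bits > I(P;Q) = 0.0000 bits, so (U, V) has the higher mutual information (stronger dependence).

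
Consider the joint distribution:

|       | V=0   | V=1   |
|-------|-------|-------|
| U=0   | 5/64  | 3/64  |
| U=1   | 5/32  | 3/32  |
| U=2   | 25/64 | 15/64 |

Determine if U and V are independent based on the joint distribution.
Marginal P(U) (row sums):
  P(U=0) = 5/64 + 3/64 = 1/8
  P(U=1) = 5/32 + 3/32 = 1/4
  P(U=2) = 25/64 + 15/64 = 5/8
Marginal P(V) (column sums):
  P(V=0) = 5/64 + 5/32 + 25/64 = 5/8
  P(V=1) = 3/64 + 3/32 + 15/64 = 3/8

U and V are independent iff P(U=i,V=j) = P(U=i)·P(V=j) for every cell.
  P(U=0)·P(V=0) = 1/8 × 5/8 = 5/64 = P(U=0,V=0) ✓
  P(U=0)·P(V=1) = 1/8 × 3/8 = 3/64 = P(U=0,V=1) ✓
  P(U=1)·P(V=0) = 1/4 × 5/8 = 5/32 = P(U=1,V=0) ✓
  P(U=1)·P(V=1) = 1/4 × 3/8 = 3/32 = P(U=1,V=1) ✓
  P(U=2)·P(V=0) = 5/8 × 5/8 = 25/64 = P(U=2,V=0) ✓
  P(U=2)·P(V=1) = 5/8 × 3/8 = 15/64 = P(U=2,V=1) ✓

Yes, U and V are independent: every cell factors, so I(U;V) = 0 bits.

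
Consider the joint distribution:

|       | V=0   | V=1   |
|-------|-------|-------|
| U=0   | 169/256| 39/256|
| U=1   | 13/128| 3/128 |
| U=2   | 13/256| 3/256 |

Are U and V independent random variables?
Marginal P(U) (row sums):
  P(U=0) = 169/256 + 39/256 = 13/16
  P(U=1) = 13/128 + 3/128 = 1/8
  P(U=2) = 13/256 + 3/256 = 1/16
Marginal P(V) (column sums):
  P(V=0) = 169/256 + 13/128 + 13/256 = 13/16
  P(V=1) = 39/256 + 3/128 + 3/256 = 3/16

U and V are independent iff P(U=i,V=j) = P(U=i)·P(V=j) for every cell.
  P(U=0)·P(V=0) = 13/16 × 13/16 = 169/256 = P(U=0,V=0) ✓
  P(U=0)·P(V=1) = 13/16 × 3/16 = 39/256 = P(U=0,V=1) ✓
  P(U=1)·P(V=0) = 1/8 × 13/16 = 13/128 = P(U=1,V=0) ✓
  P(U=1)·P(V=1) = 1/8 × 3/16 = 3/128 = P(U=1,V=1) ✓
  P(U=2)·P(V=0) = 1/16 × 13/16 = 13/256 = P(U=2,V=0) ✓
  P(U=2)·P(V=1) = 1/16 × 3/16 = 3/256 = P(U=2,V=1) ✓

Yes, U and V are independent: every cell factors, so I(U;V) = 0 bits.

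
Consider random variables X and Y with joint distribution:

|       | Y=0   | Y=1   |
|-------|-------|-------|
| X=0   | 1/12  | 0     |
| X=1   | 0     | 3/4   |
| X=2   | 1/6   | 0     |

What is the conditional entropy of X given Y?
Marginal P(Y) (column sums):
  P(Y=0) = 1/12 + 0 + 1/6 = 1/4
  P(Y=1) = 0 + 3/4 + 0 = 3/4

H(X|Y) = -Σ P(X,Y)·log₂ P(X|Y), where P(X|Y) = P(X,Y) / P(Y)
  (cells with P(X,Y) = 0 contribute 0)
  (X=0,Y=0): P(X|Y) = (1/12)/(1/4) = 1/3;  -(1/12)·log₂(1/3) = 0.1321
  (X=1,Y=1): P(X|Y) = (3/4)/(3/4) = 1;  -(3/4)·log₂(1) = 0.0000
  (X=2,Y=0): P(X|Y) = (1/6)/(1/4) = 2/3;  -(1/6)·log₂(2/3) = 0.0975
H(X|Y) = 0.1321 + 0.0000 + 0.0975
  = 0.2296 bits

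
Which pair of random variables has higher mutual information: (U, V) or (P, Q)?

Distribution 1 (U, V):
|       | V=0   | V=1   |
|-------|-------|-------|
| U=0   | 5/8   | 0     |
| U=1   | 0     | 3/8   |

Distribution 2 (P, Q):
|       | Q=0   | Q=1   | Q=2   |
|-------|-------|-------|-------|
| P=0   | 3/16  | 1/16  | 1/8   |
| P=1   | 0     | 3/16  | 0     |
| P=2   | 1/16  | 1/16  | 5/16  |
Distribution 1 (U, V):
Marginal P(U) (row sums):
  P(U=0) = 5/8 + 0 = 5/8
  P(U=1) = 0 + 3/8 = 3/8
Marginal P(V) (column sums):
  P(V=0) = 5/8 + 0 = 5/8
  P(V=1) = 0 + 3/8 = 3/8

H(U) = -[(5/8)·log₂(5/8) + (3/8)·log₂(3/8)]
  = 0.4238 + 0.5306
  = 0.9544 bits
H(V) = -[(5/8)·log₂(5/8) + (3/8)·log₂(3/8)]
  = 0.4238 + 0.5306
  = 0.9544 bits
H(U,V) = -[(5/8)·log₂(5/8) + (3/8)·log₂(3/8)]
  = 0.4238 + 0.5306
  = 0.9544 bits

I(U;V) = H(U) + H(V) - H(U,V)
  = 0.9544 + 0.9544 - 0.9544
  = 0.9544 bits

Distribution 2 (P, Q):
Marginal P(P) (row sums):
  P(P=0) = 3/16 + 1/16 + 1/8 = 3/8
  P(P=1) = 0 + 3/16 + 0 = 3/16
  P(P=2) = 1/16 + 1/16 + 5/16 = 7/16
Marginal P(Q) (column sums):
  P(Q=0) = 3/16 + 0 + 1/16 = 1/4
  P(Q=1) = 1/16 + 3/16 + 1/16 = 5/16
  P(Q=2) = 1/8 + 0 + 5/16 = 7/16

H(P) = -[(3/8)·log₂(3/8) + (3/16)·log₂(3/16) + (7/16)·log₂(7/16)]
  = 0.5306 + 0.4528 + 0.5218
  = 1.5052 bits
H(Q) = -[(1/4)·log₂(1/4) + (5/16)·log₂(5/16) + (7/16)·log₂(7/16)]
  = 0.5000 + 0.5244 + 0.5218
  = 1.5462 bits
H(P,Q) = -[(3/16)·log₂(3/16) + (1/16)·log₂(1/16) + (1/8)·log₂(1/8) + (3/16)·log₂(3/16) + (1/16)·log₂(1/16) + (1/16)·log₂(1/16) + (5/16)·log₂(5/16)]
  = 0.4528 + 0.2500 + 0.3750 + 0.4528 + 0.2500 + 0.2500 + 0.5244
  = 2.5550 bits

I(P;Q) = H(P) + H(Q) - H(P,Q)
  = 1.5052 + 1.5462 - 2.5550
  = 0.4964 bits

I(U;V) = 0.9544 bits > I(P;Q) = 0.4964 bits, so (U, V) has the higher mutual information (stronger dependence).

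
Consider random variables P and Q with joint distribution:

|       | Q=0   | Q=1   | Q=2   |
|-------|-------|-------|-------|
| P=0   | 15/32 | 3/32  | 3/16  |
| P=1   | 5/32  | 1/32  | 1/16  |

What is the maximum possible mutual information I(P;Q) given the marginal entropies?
The upper bound on mutual information is I(P;Q) ≤ min(H(P), H(Q)).

Marginal P(P) (row sums):
  P(P=0) = 15/32 + 3/32 + 3/16 = 3/4
  P(P=1) = 5/32 + 1/32 + 1/16 = 1/4
Marginal P(Q) (column sums):
  P(Q=0) = 15/32 + 5/32 = 5/8
  P(Q=1) = 3/32 + 1/32 = 1/8
  P(Q=2) = 3/16 + 1/16 = 1/4

H(P) = -[(3/4)·log₂(3/4) + (1/4)·log₂(1/4)]
  = 0.3113 + 0.5000
  = 0.8113 bits
H(Q) = -[(5/8)·log₂(5/8) + (1/8)·log₂(1/8) + (1/4)·log₂(1/4)]
  = 0.4238 + 0.3750 + 0.5000
  = 1.2988 bits

Maximum possible I(P;Q) = min(0.8113, 1.2988) = 0.8113 bits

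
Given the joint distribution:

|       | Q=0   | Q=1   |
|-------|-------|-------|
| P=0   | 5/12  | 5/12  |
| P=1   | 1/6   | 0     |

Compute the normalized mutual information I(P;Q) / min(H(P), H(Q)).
Marginal P(P) (row sums):
  P(P=0) = 5/12 + 5/12 = 5/6
  P(P=1) = 1/6 + 0 = 1/6
Marginal P(Q) (column sums):
  P(Q=0) = 5/12 + 1/6 = 7/12
  P(Q=1) = 5/12 + 0 = 5/12

H(P) = -[(5/6)·log₂(5/6) + (1/6)·log₂(1/6)]
  = 0.2192 + 0.4308
  = 0.6500 bits
H(Q) = -[(7/12)·log₂(7/12) + (5/12)·log₂(5/12)]
  = 0.4536 + 0.5263
  = 0.9799 bits
H(P,Q) = -[(5/12)·log₂(5/12) + (5/12)·log₂(5/12) + (1/6)·log₂(1/6)]
  = 0.5263 + 0.5263 + 0.4308
  = 1.4834 bits

I(P;Q) = H(P) + H(Q) - H(P,Q)
  = 0.6500 + 0.9799 - 1.4834
  = 0.1465 bits

min(H(P), H(Q)) = min(0.6500, 0.9799) = 0.6500 bits
Normalized MI = 0.1465 / 0.6500 = 0.2254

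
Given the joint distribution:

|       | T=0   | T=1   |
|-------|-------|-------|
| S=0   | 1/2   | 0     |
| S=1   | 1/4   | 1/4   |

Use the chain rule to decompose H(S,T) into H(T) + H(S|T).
By the chain rule: H(S,T) = H(T) + H(S|T)

Marginal P(T) (column sums):
  P(T=0) = 1/2 + 1/4 = 3/4
  P(T=1) = 0 + 1/4 = 1/4
H(T) = -[(3/4)·log₂(3/4) + (1/4)·log₂(1/4)]
  = 0.3113 + 0.5000
  = 0.8113 bits
H(S|T) = -Σ P(S,T)·log₂ P(S|T), where P(S|T) = P(S,T) / P(T)
  (cells with P(S,T) = 0 contribute 0)
  (S=0,T=0): P(S|T) = (1/2)/(3/4) = 2/3;  -(1/2)·log₂(2/3) = 0.2925
  (S=1,T=0): P(S|T) = (1/4)/(3/4) = 1/3;  -(1/4)·log₂(1/3) = 0.3962
  (S=1,T=1): P(S|T) = (1/4)/(1/4) = 1;  -(1/4)·log₂(1) = 0.0000
H(S|T) = 0.2925 + 0.3962 + 0.0000
  = 0.6887 bits

H(S,T) = H(T) + H(S|T) = 0.8113 + 0.6887 = 1.5000 bits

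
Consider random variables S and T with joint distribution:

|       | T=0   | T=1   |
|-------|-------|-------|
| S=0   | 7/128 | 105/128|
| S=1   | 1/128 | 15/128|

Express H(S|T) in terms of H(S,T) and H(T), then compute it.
H(S|T) = H(S,T) - H(T)

Marginal P(T) (column sums):
  P(T=0) = 7/128 + 1/128 = 1/16
  P(T=1) = 105/128 + 15/128 = 15/16

H(S,T) = -[(7/128)·log₂(7/128) + (105/128)·log₂(105/128) + (1/128)·log₂(1/128) + (15/128)·log₂(15/128)]
  = 0.2293 + 0.2344 + 0.0547 + 0.3625
  = 0.8809 bits
H(T) = -[(1/16)·log₂(1/16) + (15/16)·log₂(15/16)]
  = 0.2500 + 0.0873
  = 0.3373 bits

H(S|T) = 0.8809 - 0.3373 = 0.5436 bits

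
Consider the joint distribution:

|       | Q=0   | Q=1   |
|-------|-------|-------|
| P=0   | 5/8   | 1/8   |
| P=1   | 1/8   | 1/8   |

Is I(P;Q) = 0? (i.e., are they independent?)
Marginal P(P) (row sums):
  P(P=0) = 5/8 + 1/8 = 3/4
  P(P=1) = 1/8 + 1/8 = 1/4
Marginal P(Q) (column sums):
  P(Q=0) = 5/8 + 1/8 = 3/4
  P(Q=1) = 1/8 + 1/8 = 1/4

P and Q are independent iff P(P=i,Q=j) = P(P=i)·P(Q=j) for every cell.
  P(P=0)·P(Q=0) = 3/4 × 3/4 = 9/16, but P(P=0,Q=0) = 5/8 ✗

No, P and Q are not independent. Quantitatively, I(P;Q) > 0:

H(P) = -[(3/4)·log₂(3/4) + (1/4)·log₂(1/4)]
  = 0.3113 + 0.5000
  = 0.8113 bits
H(Q) = -[(3/4)·log₂(3/4) + (1/4)·log₂(1/4)]
  = 0.3113 + 0.5000
  = 0.8113 bits
H(P,Q) = -[(5/8)·log₂(5/8) + (1/8)·log₂(1/8) + (1/8)·log₂(1/8) + (1/8)·log₂(1/8)]
  = 0.4238 + 0.3750 + 0.3750 + 0.3750
  = 1.5488 bits
I(P;Q) = H(P) + H(Q) - H(P,Q) = 0.8113 + 0.8113 - 1.5488 = 0.0738 bits > 0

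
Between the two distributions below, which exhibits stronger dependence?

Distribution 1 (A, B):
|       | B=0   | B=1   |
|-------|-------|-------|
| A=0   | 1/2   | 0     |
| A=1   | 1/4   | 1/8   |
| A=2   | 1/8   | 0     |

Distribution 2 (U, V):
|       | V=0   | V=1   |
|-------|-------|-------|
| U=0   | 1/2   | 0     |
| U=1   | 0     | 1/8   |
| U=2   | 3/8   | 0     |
Distribution 1 (A, B):
Marginal P(A) (row sums):
  P(A=0) = 1/2 + 0 = 1/2
  P(A=1) = 1/4 + 1/8 = 3/8
  P(A=2) = 1/8 + 0 = 1/8
Marginal P(B) (column sums):
  P(B=0) = 1/2 + 1/4 + 1/8 = 7/8
  P(B=1) = 0 + 1/8 + 0 = 1/8

H(A) = -[(1/2)·log₂(1/2) + (3/8)·log₂(3/8) + (1/8)·log₂(1/8)]
  = 0.5000 + 0.5306 + 0.3750
  = 1.4056 bits
H(B) = -[(7/8)·log₂(7/8) + (1/8)·log₂(1/8)]
  = 0.1686 + 0.3750
  = 0.5436 bits
H(A,B) = -[(1/2)·log₂(1/2) + (1/4)·log₂(1/4) + (1/8)·log₂(1/8) + (1/8)·log₂(1/8)]
  = 0.5000 + 0.5000 + 0.3750 + 0.3750
  = 1.7500 bits

I(A;B) = H(A) + H(B) - H(A,B)
  = 1.4056 + 0.5436 - 1.7500
  = 0.1992 bits

Distribution 2 (U, V):
Marginal P(U) (row sums):
  P(U=0) = 1/2 + 0 = 1/2
  P(U=1) = 0 + 1/8 = 1/8
  P(U=2) = 3/8 + 0 = 3/8
Marginal P(V) (column sums):
  P(V=0) = 1/2 + 0 + 3/8 = 7/8
  P(V=1) = 0 + 1/8 + 0 = 1/8

H(U) = -[(1/2)·log₂(1/2) + (1/8)·log₂(1/8) + (3/8)·log₂(3/8)]
  = 0.5000 + 0.3750 + 0.5306
  = 1.4056 bits
H(V) = -[(7/8)·log₂(7/8) + (1/8)·log₂(1/8)]
  = 0.1686 + 0.3750
  = 0.5436 bits
H(U,V) = -[(1/2)·log₂(1/2) + (1/8)·log₂(1/8) + (3/8)·log₂(3/8)]
  = 0.5000 + 0.3750 + 0.5306
  = 1.4056 bits

I(U;V) = H(U) + H(V) - H(U,V)
  = 1.4056 + 0.5436 - 1.4056
  = 0.5436 bits

I(U;V) = 0.5436 bits > I(A;B) = 0.1992 bits, so (U, V) has the higher mutual information (stronger dependence).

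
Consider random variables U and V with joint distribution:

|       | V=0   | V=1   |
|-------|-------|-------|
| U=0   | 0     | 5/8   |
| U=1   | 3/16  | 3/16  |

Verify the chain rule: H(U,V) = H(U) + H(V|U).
Left side:
H(U,V) = -[(5/8)·log₂(5/8) + (3/16)·log₂(3/16) + (3/16)·log₂(3/16)]
  = 0.4238 + 0.4528 + 0.4528
  = 1.3294 bits

Right side:
Marginal P(U) (row sums):
  P(U=0) = 0 + 5/8 = 5/8
  P(U=1) = 3/16 + 3/16 = 3/8
H(U) = -[(5/8)·log₂(5/8) + (3/8)·log₂(3/8)]
  = 0.4238 + 0.5306
  = 0.9544 bits
H(V|U) = -Σ P(U,V)·log₂ P(V|U), where P(V|U) = P(U,V) / P(U)
  (cells with P(U,V) = 0 contribute 0)
  (U=0,V=1): P(V|U) = (5/8)/(5/8) = 1;  -(5/8)·log₂(1) = 0.0000
  (U=1,V=0): P(V|U) = (3/16)/(3/8) = 1/2;  -(3/16)·log₂(1/2) = 0.1875
  (U=1,V=1): P(V|U) = (3/16)/(3/8) = 1/2;  -(3/16)·log₂(1/2) = 0.1875
H(V|U) = 0.0000 + 0.1875 + 0.1875
  = 0.3750 bits
H(U) + H(V|U) = 0.9544 + 0.3750 = 1.3294 bits

Both sides equal 1.3294 bits, so the chain rule holds ✓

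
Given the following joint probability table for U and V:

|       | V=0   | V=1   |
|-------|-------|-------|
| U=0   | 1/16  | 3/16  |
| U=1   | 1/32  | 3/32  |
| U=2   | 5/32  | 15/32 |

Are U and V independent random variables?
Marginal P(U) (row sums):
  P(U=0) = 1/16 + 3/16 = 1/4
  P(U=1) = 1/32 + 3/32 = 1/8
  P(U=2) = 5/32 + 15/32 = 5/8
Marginal P(V) (column sums):
  P(V=0) = 1/16 + 1/32 + 5/32 = 1/4
  P(V=1) = 3/16 + 3/32 + 15/32 = 3/4

U and V are independent iff P(U=i,V=j) = P(U=i)·P(V=j) for every cell.
  P(U=0)·P(V=0) = 1/4 × 1/4 = 1/16 = P(U=0,V=0) ✓
  P(U=0)·P(V=1) = 1/4 × 3/4 = 3/16 = P(U=0,V=1) ✓
  P(U=1)·P(V=0) = 1/8 × 1/4 = 1/32 = P(U=1,V=0) ✓
  P(U=1)·P(V=1) = 1/8 × 3/4 = 3/32 = P(U=1,V=1) ✓
  P(U=2)·P(V=0) = 5/8 × 1/4 = 5/32 = P(U=2,V=0) ✓
  P(U=2)·P(V=1) = 5/8 × 3/4 = 15/32 = P(U=2,V=1) ✓

Yes, U and V are independent: every cell factors, so I(U;V) = 0 bits.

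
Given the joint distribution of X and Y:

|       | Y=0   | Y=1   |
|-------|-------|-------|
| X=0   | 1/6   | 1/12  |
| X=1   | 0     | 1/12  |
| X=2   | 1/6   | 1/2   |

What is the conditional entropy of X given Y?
Marginal P(Y) (column sums):
  P(Y=0) = 1/6 + 0 + 1/6 = 1/3
  P(Y=1) = 1/12 + 1/12 + 1/2 = 2/3

H(X|Y) = -Σ P(X,Y)·log₂ P(X|Y), where P(X|Y) = P(X,Y) / P(Y)
  (cells with P(X,Y) = 0 contribute 0)
  (X=0,Y=0): P(X|Y) = (1/6)/(1/3) = 1/2;  -(1/6)·log₂(1/2) = 0.1667
  (X=0,Y=1): P(X|Y) = (1/12)/(2/3) = 1/8;  -(1/12)·log₂(1/8) = 0.2500
  (X=1,Y=1): P(X|Y) = (1/12)/(2/3) = 1/8;  -(1/12)·log₂(1/8) = 0.2500
  (X=2,Y=0): P(X|Y) = (1/6)/(1/3) = 1/2;  -(1/6)·log₂(1/2) = 0.1667
  (X=2,Y=1): P(X|Y) = (1/2)/(2/3) = 3/4;  -(1/2)·log₂(3/4) = 0.2075
H(X|Y) = 0.1667 + 0.2500 + 0.2500 + 0.1667 + 0.2075
  = 1.0409 bits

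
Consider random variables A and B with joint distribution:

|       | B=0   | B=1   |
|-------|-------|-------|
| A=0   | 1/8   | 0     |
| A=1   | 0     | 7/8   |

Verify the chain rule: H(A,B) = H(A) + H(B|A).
Left side:
H(A,B) = -[(1/8)·log₂(1/8) + (7/8)·log₂(7/8)]
  = 0.3750 + 0.1686
  = 0.5436 bits

Right side:
Marginal P(A) (row sums):
  P(A=0) = 1/8 + 0 = 1/8
  P(A=1) = 0 + 7/8 = 7/8
H(A) = -[(1/8)·log₂(1/8) + (7/8)·log₂(7/8)]
  = 0.3750 + 0.1686
  = 0.5436 bits
H(B|A) = -Σ P(A,B)·log₂ P(B|A), where P(B|A) = P(A,B) / P(A)
  (cells with P(A,B) = 0 contribute 0)
  (A=0,B=0): P(B|A) = (1/8)/(1/8) = 1;  -(1/8)·log₂(1) = 0.0000
  (A=1,B=1): P(B|A) = (7/8)/(7/8) = 1;  -(7/8)·log₂(1) = 0.0000
H(B|A) = 0.0000 + 0.0000
  = 0.0000 bits
H(A) + H(B|A) = 0.5436 + 0.0000 = 0.5436 bits

Both sides equal 0.5436 bits, so the chain rule holds ✓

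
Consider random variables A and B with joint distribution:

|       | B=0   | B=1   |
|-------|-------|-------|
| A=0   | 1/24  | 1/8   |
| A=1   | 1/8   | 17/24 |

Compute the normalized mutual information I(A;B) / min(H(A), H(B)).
Marginal P(A) (row sums):
  P(A=0) = 1/24 + 1/8 = 1/6
  P(A=1) = 1/8 + 17/24 = 5/6
Marginal P(B) (column sums):
  P(B=0) = 1/24 + 1/8 = 1/6
  P(B=1) = 1/8 + 17/24 = 5/6

H(A) = -[(1/6)·log₂(1/6) + (5/6)·log₂(5/6)]
  = 0.4308 + 0.2192
  = 0.6500 bits
H(B) = -[(1/6)·log₂(1/6) + (5/6)·log₂(5/6)]
  = 0.4308 + 0.2192
  = 0.6500 bits
H(A,B) = -[(1/24)·log₂(1/24) + (1/8)·log₂(1/8) + (1/8)·log₂(1/8) + (17/24)·log₂(17/24)]
  = 0.1910 + 0.3750 + 0.3750 + 0.3524
  = 1.2934 bits

I(A;B) = H(A) + H(B) - H(A,B)
  = 0.6500 + 0.6500 - 1.2934
  = 0.0066 bits

min(H(A), H(B)) = min(0.6500, 0.6500) = 0.6500 bits
Normalized MI = 0.0066 / 0.6500 = 0.0102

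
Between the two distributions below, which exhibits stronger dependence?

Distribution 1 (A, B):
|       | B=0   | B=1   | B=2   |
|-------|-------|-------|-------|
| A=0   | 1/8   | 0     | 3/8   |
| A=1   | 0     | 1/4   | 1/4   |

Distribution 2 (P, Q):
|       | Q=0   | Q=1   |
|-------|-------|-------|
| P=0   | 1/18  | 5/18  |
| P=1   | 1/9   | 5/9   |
Distribution 1 (A, B):
Marginal P(A) (row sums):
  P(A=0) = 1/8 + 0 + 3/8 = 1/2
  P(A=1) = 0 + 1/4 + 1/4 = 1/2
Marginal P(B) (column sums):
  P(B=0) = 1/8 + 0 = 1/8
  P(B=1) = 0 + 1/4 = 1/4
  P(B=2) = 3/8 + 1/4 = 5/8

H(A) = -[(1/2)·log₂(1/2) + (1/2)·log₂(1/2)]
  = 0.5000 + 0.5000
  = 1.0000 bits
H(B) = -[(1/8)·log₂(1/8) + (1/4)·log₂(1/4) + (5/8)·log₂(5/8)]
  = 0.3750 + 0.5000 + 0.4238
  = 1.2988 bits
H(A,B) = -[(1/8)·log₂(1/8) + (3/8)·log₂(3/8) + (1/4)·log₂(1/4) + (1/4)·log₂(1/4)]
  = 0.3750 + 0.5306 + 0.5000 + 0.5000
  = 1.9056 bits

I(A;B) = H(A) + H(B) - H(A,B)
  = 1.0000 + 1.2988 - 1.9056
  = 0.3932 bits

Distribution 2 (P, Q):
Marginal P(P) (row sums):
  P(P=0) = 1/18 + 5/18 = 1/3
  P(P=1) = 1/9 + 5/9 = 2/3
Marginal P(Q) (column sums):
  P(Q=0) = 1/18 + 1/9 = 1/6
  P(Q=1) = 5/18 + 5/9 = 5/6

H(P) = -[(1/3)·log₂(1/3) + (2/3)·log₂(2/3)]
  = 0.5283 + 0.3900
  = 0.9183 bits
H(Q) = -[(1/6)·log₂(1/6) + (5/6)·log₂(5/6)]
  = 0.4308 + 0.2192
  = 0.6500 bits
H(P,Q) = -[(1/18)·log₂(1/18) + (5/18)·log₂(5/18) + (1/9)·log₂(1/9) + (5/9)·log₂(5/9)]
  = 0.2317 + 0.5133 + 0.3522 + 0.4711
  = 1.5683 bits

I(P;Q) = H(P) + H(Q) - H(P,Q)
  = 0.9183 + 0.6500 - 1.5683
  = 0.0000 bits

I(A;B) = 0.3932 bits > I(P;Q) = 0.0000 bits, so (A, B) has the higher mutual information (stronger dependence).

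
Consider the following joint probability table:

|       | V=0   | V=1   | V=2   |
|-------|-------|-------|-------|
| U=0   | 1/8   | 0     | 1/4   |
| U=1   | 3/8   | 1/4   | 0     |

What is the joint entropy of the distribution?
H(U,V) = -Σ P(U,V) log₂ P(U,V), summed over the non-zero cells:
H(U,V) = -[(1/8)·log₂(1/8) + (1/4)·log₂(1/4) + (3/8)·log₂(3/8) + (1/4)·log₂(1/4)]
  = 0.3750 + 0.5000 + 0.5306 + 0.5000
  = 1.9056 bits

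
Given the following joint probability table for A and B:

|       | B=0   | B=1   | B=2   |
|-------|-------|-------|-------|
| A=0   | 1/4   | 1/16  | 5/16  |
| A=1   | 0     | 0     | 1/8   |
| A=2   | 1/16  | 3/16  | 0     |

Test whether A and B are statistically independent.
Marginal P(A) (row sums):
  P(A=0) = 1/4 + 1/16 + 5/16 = 5/8
  P(A=1) = 0 + 0 + 1/8 = 1/8
  P(A=2) = 1/16 + 3/16 + 0 = 1/4
Marginal P(B) (column sums):
  P(B=0) = 1/4 + 0 + 1/16 = 5/16
  P(B=1) = 1/16 + 0 + 3/16 = 1/4
  P(B=2) = 5/16 + 1/8 + 0 = 7/16

A and B are independent iff P(A=i,B=j) = P(A=i)·P(B=j) for every cell.
  P(A=0)·P(B=0) = 5/8 × 5/16 = 25/128, but P(A=0,B=0) = 1/4 ✗

No, A and B are not independent. Quantitatively, I(A;B) > 0:

H(A) = -[(5/8)·log₂(5/8) + (1/8)·log₂(1/8) + (1/4)·log₂(1/4)]
  = 0.4238 + 0.3750 + 0.5000
  = 1.2988 bits
H(B) = -[(5/16)·log₂(5/16) + (1/4)·log₂(1/4) + (7/16)·log₂(7/16)]
  = 0.5244 + 0.5000 + 0.5218
  = 1.5462 bits
H(A,B) = -[(1/4)·log₂(1/4) + (1/16)·log₂(1/16) + (5/16)·log₂(5/16) + (1/8)·log₂(1/8) + (1/16)·log₂(1/16) + (3/16)·log₂(3/16)]
  = 0.5000 + 0.2500 + 0.5244 + 0.3750 + 0.2500 + 0.4528
  = 2.3522 bits
I(A;B) = H(A) + H(B) - H(A,B) = 1.2988 + 1.5462 - 2.3522 = 0.4928 bits > 0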